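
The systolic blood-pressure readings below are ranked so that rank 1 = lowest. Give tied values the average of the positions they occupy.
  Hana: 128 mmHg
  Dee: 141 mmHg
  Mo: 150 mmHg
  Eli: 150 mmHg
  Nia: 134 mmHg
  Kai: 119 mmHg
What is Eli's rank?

5.5

Sorted (ascending): 119, 128, 134, 141, 150, 150
The 2 values of 150 occupy positions 5–6 → average rank (5+6)/2 = 5.5.
Eli has value 150 mmHg → rank 5.5.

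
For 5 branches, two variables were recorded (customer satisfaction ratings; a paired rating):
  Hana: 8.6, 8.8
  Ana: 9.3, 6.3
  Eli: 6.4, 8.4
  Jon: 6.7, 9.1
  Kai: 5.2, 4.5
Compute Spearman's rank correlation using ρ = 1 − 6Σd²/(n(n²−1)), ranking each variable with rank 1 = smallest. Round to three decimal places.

Ranks of variable 1: 4, 5, 2, 3, 1
Ranks of variable 2: 4, 2, 3, 5, 1
d = r₁ − r₂: 0, 3, -1, -2, 0
d²: 0, 9, 1, 4, 0; Σd² = 14
ρ = 1 − 6·14/(5·24) = 1 − 84/120 = 0.300

0.300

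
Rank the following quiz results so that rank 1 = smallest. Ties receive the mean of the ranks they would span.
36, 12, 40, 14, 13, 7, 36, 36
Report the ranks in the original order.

6, 2, 8, 4, 3, 1, 6, 6

Sorted (ascending): 7, 12, 13, 14, 36, 36, 36, 40
The 3 values of 36 occupy positions 5–7 → average rank 6.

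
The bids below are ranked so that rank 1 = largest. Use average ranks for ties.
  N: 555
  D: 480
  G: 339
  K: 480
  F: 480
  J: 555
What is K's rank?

Sorted (descending): 555, 555, 480, 480, 480, 339
The 2 values of 555 occupy positions 1–2 → average rank (1+2)/2 = 1.5.
The 3 values of 480 occupy positions 3–5 → average rank 4.
K has value 480 → rank 4.

4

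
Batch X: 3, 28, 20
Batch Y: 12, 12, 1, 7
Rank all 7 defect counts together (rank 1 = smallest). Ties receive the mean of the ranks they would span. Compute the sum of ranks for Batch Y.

Sorted (ascending): 1, 3, 7, 12, 12, 20, 28
The 2 values of 12 occupy positions 4–5 → average rank (4+5)/2 = 4.5.
Batch Y values → pooled ranks: 12→4.5, 12→4.5, 1→1, 7→3
Rank sum = 4.5 + 4.5 + 1 + 3 = 13

13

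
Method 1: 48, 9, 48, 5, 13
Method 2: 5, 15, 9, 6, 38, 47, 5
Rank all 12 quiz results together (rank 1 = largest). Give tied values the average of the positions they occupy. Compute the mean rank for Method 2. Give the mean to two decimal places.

Sorted (descending): 48, 48, 47, 38, 15, 13, 9, 9, 6, 5, 5, 5
The 2 values of 48 occupy positions 1–2 → average rank (1+2)/2 = 1.5.
The 2 values of 9 occupy positions 7–8 → average rank (7+8)/2 = 7.5.
The 3 values of 5 occupy positions 10–12 → average rank 11.
Method 2 values → pooled ranks: 5→11, 15→5, 9→7.5, 6→9, 38→4, 47→3, 5→11
Mean rank = (11 + 5 + 7.5 + 9 + 4 + 3 + 11) / 7 = 7.21

7.21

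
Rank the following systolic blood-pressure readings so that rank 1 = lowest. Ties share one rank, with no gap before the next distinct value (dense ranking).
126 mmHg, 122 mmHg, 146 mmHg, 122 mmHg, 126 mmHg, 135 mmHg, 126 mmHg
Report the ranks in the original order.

2, 1, 4, 1, 2, 3, 2

Sorted (ascending): 122, 122, 126, 126, 126, 135, 146
The 2 values of 122 share dense rank 1.
The 3 values of 126 share dense rank 2.
Remaining distinct values take the next consecutive integers.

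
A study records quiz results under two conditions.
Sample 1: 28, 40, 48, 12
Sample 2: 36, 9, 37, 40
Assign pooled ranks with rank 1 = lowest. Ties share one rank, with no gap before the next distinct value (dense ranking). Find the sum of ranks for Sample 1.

18

Sorted (ascending): 9, 12, 28, 36, 37, 40, 40, 48
The 2 values of 40 share dense rank 6.
Remaining distinct values take the next consecutive integers.
Sample 1 values → pooled ranks: 28→3, 40→6, 48→7, 12→2
Rank sum = 3 + 6 + 7 + 2 = 18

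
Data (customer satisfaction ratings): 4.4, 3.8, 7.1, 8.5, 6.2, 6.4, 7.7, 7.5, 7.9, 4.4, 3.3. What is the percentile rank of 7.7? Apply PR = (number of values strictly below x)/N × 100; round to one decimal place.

N = 11.
Strictly below 7.7: 8. Equal to 7.7: 1.
PR = 8/11 × 100 = 72.7

72.7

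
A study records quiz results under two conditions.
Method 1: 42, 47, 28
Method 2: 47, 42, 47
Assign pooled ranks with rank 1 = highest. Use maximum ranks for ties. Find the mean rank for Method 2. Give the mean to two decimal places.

3.67

Sorted (descending): 47, 47, 47, 42, 42, 28
The 3 values of 47 occupy positions 1–3 → each gets rank 3.
The 2 values of 42 occupy positions 4–5 → each gets rank 5.
Method 2 values → pooled ranks: 47→3, 42→5, 47→3
Mean rank = (3 + 5 + 3) / 3 = 3.67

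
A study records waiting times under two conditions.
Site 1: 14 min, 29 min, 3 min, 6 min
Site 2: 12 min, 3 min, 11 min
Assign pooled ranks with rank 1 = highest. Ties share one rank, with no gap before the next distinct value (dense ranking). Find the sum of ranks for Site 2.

13

Sorted (descending): 29, 14, 12, 11, 6, 3, 3
The 2 values of 3 share dense rank 6.
Remaining distinct values take the next consecutive integers.
Site 2 values → pooled ranks: 12→3, 3→6, 11→4
Rank sum = 3 + 6 + 4 = 13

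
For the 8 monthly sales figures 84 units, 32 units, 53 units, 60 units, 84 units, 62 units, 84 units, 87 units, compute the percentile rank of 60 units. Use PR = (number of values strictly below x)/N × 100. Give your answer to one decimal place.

N = 8.
Strictly below 60: 2. Equal to 60: 1.
PR = 2/8 × 100 = 25.0

25.0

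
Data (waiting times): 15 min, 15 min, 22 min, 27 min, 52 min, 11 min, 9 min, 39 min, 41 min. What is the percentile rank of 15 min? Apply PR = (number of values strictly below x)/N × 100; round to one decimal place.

22.2

N = 9.
Strictly below 15: 2. Equal to 15: 2.
PR = 2/9 × 100 = 22.2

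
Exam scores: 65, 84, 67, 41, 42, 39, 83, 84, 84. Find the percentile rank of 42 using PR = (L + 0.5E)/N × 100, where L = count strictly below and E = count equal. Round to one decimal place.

27.8

N = 9.
Strictly below 42: 2. Equal to 42: 1.
PR = (2 + 0.5·1)/9 × 100 = 27.8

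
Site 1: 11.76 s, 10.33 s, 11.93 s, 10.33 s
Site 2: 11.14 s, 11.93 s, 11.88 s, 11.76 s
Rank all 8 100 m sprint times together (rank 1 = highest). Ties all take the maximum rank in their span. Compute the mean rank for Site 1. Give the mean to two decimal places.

Sorted (descending): 11.93, 11.93, 11.88, 11.76, 11.76, 11.14, 10.33, 10.33
The 2 values of 11.93 occupy positions 1–2 → each gets rank 2.
The 2 values of 11.76 occupy positions 4–5 → each gets rank 5.
The 2 values of 10.33 occupy positions 7–8 → each gets rank 8.
Site 1 values → pooled ranks: 11.76→5, 10.33→8, 11.93→2, 10.33→8
Mean rank = (5 + 8 + 2 + 8) / 4 = 5.75

5.75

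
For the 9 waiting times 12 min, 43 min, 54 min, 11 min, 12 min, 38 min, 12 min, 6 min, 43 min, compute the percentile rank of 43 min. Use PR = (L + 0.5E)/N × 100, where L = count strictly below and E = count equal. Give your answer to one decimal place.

77.8

N = 9.
Strictly below 43: 6. Equal to 43: 2.
PR = (6 + 0.5·2)/9 × 100 = 77.8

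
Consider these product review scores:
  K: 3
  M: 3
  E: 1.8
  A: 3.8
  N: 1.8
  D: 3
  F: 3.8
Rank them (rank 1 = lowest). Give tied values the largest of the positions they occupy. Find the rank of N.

Sorted (ascending): 1.8, 1.8, 3, 3, 3, 3.8, 3.8
The 2 values of 1.8 occupy positions 1–2 → each gets rank 2.
The 3 values of 3 occupy positions 3–5 → each gets rank 5.
The 2 values of 3.8 occupy positions 6–7 → each gets rank 7.
N has value 1.8 → rank 2.

2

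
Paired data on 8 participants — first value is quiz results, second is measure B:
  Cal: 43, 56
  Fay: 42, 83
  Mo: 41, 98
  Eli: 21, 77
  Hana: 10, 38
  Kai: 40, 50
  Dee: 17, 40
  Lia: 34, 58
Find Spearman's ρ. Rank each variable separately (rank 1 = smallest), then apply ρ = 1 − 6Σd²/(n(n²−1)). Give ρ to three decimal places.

Ranks of variable 1: 8, 7, 6, 3, 1, 5, 2, 4
Ranks of variable 2: 4, 7, 8, 6, 1, 3, 2, 5
d = r₁ − r₂: 4, 0, -2, -3, 0, 2, 0, -1
d²: 16, 0, 4, 9, 0, 4, 0, 1; Σd² = 34
ρ = 1 − 6·34/(8·63) = 1 − 204/504 = 0.595

0.595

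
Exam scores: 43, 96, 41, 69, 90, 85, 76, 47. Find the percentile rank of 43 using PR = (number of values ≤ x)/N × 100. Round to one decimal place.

N = 8.
Strictly below 43: 1. Equal to 43: 1.
PR = 2/8 × 100 = 25.0

25.0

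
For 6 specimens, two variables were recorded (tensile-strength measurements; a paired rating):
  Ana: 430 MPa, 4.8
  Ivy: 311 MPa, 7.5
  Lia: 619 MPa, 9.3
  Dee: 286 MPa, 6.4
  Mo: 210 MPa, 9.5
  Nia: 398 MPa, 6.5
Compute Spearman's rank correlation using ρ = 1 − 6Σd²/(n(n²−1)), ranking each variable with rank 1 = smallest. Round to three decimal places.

-0.257

Ranks of variable 1: 5, 3, 6, 2, 1, 4
Ranks of variable 2: 1, 4, 5, 2, 6, 3
d = r₁ − r₂: 4, -1, 1, 0, -5, 1
d²: 16, 1, 1, 0, 25, 1; Σd² = 44
ρ = 1 − 6·44/(6·35) = 1 − 264/210 = -0.257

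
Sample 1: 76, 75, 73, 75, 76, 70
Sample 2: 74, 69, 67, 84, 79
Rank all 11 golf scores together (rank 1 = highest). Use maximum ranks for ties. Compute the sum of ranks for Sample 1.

37

Sorted (descending): 84, 79, 76, 76, 75, 75, 74, 73, 70, 69, 67
The 2 values of 76 occupy positions 3–4 → each gets rank 4.
The 2 values of 75 occupy positions 5–6 → each gets rank 6.
Sample 1 values → pooled ranks: 76→4, 75→6, 73→8, 75→6, 76→4, 70→9
Rank sum = 4 + 6 + 8 + 6 + 4 + 9 = 37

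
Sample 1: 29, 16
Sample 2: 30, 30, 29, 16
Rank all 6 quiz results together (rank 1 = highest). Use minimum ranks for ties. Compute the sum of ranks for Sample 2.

Sorted (descending): 30, 30, 29, 29, 16, 16
The 2 values of 30 occupy positions 1–2 → each gets rank 1.
The 2 values of 29 occupy positions 3–4 → each gets rank 3.
The 2 values of 16 occupy positions 5–6 → each gets rank 5.
Sample 2 values → pooled ranks: 30→1, 30→1, 29→3, 16→5
Rank sum = 1 + 1 + 3 + 5 = 10

10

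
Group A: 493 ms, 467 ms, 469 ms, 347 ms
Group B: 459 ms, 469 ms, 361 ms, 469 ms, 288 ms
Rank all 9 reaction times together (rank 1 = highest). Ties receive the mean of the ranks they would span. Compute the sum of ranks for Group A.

17

Sorted (descending): 493, 469, 469, 469, 467, 459, 361, 347, 288
The 3 values of 469 occupy positions 2–4 → average rank 3.
Group A values → pooled ranks: 493→1, 467→5, 469→3, 347→8
Rank sum = 1 + 5 + 3 + 8 = 17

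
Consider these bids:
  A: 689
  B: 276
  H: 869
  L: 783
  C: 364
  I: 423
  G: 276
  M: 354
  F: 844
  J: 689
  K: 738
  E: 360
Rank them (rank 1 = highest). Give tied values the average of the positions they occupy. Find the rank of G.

Sorted (descending): 869, 844, 783, 738, 689, 689, 423, 364, 360, 354, 276, 276
The 2 values of 689 occupy positions 5–6 → average rank (5+6)/2 = 5.5.
The 2 values of 276 occupy positions 11–12 → average rank (11+12)/2 = 11.5.
G has value 276 → rank 11.5.

11.5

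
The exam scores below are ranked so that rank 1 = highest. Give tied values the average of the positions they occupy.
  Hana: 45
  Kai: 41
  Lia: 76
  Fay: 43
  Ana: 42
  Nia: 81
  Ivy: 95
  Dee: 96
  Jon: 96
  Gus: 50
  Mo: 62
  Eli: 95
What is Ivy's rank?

Sorted (descending): 96, 96, 95, 95, 81, 76, 62, 50, 45, 43, 42, 41
The 2 values of 96 occupy positions 1–2 → average rank (1+2)/2 = 1.5.
The 2 values of 95 occupy positions 3–4 → average rank (3+4)/2 = 3.5.
Ivy has value 95 → rank 3.5.

3.5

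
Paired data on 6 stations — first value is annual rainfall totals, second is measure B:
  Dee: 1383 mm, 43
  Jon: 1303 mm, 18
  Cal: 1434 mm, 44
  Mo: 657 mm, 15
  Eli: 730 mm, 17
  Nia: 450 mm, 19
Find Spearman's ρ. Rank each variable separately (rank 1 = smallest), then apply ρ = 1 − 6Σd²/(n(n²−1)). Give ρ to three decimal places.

Ranks of variable 1: 5, 4, 6, 2, 3, 1
Ranks of variable 2: 5, 3, 6, 1, 2, 4
d = r₁ − r₂: 0, 1, 0, 1, 1, -3
d²: 0, 1, 0, 1, 1, 9; Σd² = 12
ρ = 1 − 6·12/(6·35) = 1 − 72/210 = 0.657

0.657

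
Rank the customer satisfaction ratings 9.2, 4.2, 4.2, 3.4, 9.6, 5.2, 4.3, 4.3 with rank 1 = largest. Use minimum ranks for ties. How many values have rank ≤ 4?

Sorted (descending): 9.6, 9.2, 5.2, 4.3, 4.3, 4.2, 4.2, 3.4
The 2 values of 4.3 occupy positions 4–5 → each gets rank 4.
The 2 values of 4.2 occupy positions 6–7 → each gets rank 6.
Ranks ≤ 4: {1, 2, 3, 4, 4} → 5 values.

5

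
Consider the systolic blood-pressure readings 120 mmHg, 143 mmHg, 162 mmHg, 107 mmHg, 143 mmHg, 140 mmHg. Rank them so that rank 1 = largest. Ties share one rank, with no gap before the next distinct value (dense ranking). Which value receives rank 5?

Sorted (descending): 162, 143, 143, 140, 120, 107
The 2 values of 143 share dense rank 2.
Remaining distinct values take the next consecutive integers.
Rank 5 → value 107.

107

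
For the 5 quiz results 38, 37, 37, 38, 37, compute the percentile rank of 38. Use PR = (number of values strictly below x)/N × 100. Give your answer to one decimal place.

60.0

N = 5.
Strictly below 38: 3. Equal to 38: 2.
PR = 3/5 × 100 = 60.0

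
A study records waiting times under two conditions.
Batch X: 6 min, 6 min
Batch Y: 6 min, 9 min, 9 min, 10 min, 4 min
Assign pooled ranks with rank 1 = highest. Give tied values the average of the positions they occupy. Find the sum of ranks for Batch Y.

18

Sorted (descending): 10, 9, 9, 6, 6, 6, 4
The 2 values of 9 occupy positions 2–3 → average rank (2+3)/2 = 2.5.
The 3 values of 6 occupy positions 4–6 → average rank 5.
Batch Y values → pooled ranks: 6→5, 9→2.5, 9→2.5, 10→1, 4→7
Rank sum = 5 + 2.5 + 2.5 + 1 + 7 = 18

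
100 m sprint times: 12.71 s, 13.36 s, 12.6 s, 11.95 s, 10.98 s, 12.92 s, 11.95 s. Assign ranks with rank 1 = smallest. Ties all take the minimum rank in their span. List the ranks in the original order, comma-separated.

5, 7, 4, 2, 1, 6, 2

Sorted (ascending): 10.98, 11.95, 11.95, 12.6, 12.71, 12.92, 13.36
The 2 values of 11.95 occupy positions 2–3 → each gets rank 2.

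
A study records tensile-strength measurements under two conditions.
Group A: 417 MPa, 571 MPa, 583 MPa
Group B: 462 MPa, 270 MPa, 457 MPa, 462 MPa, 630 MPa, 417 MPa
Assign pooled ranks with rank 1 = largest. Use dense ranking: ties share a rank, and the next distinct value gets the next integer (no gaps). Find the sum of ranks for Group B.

27

Sorted (descending): 630, 583, 571, 462, 462, 457, 417, 417, 270
The 2 values of 462 share dense rank 4.
The 2 values of 417 share dense rank 6.
Remaining distinct values take the next consecutive integers.
Group B values → pooled ranks: 462→4, 270→7, 457→5, 462→4, 630→1, 417→6
Rank sum = 4 + 7 + 5 + 4 + 1 + 6 = 27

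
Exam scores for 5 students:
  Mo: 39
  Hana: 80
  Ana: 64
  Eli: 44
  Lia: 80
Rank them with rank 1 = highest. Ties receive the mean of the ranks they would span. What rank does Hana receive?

Sorted (descending): 80, 80, 64, 44, 39
The 2 values of 80 occupy positions 1–2 → average rank (1+2)/2 = 1.5.
Hana has value 80 → rank 1.5.

1.5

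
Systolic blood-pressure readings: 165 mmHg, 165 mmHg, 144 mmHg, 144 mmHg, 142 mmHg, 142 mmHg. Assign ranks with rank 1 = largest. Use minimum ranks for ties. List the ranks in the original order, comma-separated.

Sorted (descending): 165, 165, 144, 144, 142, 142
The 2 values of 165 occupy positions 1–2 → each gets rank 1.
The 2 values of 144 occupy positions 3–4 → each gets rank 3.
The 2 values of 142 occupy positions 5–6 → each gets rank 5.

1, 1, 3, 3, 5, 5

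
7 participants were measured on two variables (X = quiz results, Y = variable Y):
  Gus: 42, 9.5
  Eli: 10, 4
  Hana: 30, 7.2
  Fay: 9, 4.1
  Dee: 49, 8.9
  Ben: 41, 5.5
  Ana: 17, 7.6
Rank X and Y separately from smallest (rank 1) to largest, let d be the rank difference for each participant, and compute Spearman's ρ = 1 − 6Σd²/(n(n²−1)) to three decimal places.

0.786

Ranks of variable 1: 6, 2, 4, 1, 7, 5, 3
Ranks of variable 2: 7, 1, 4, 2, 6, 3, 5
d = r₁ − r₂: -1, 1, 0, -1, 1, 2, -2
d²: 1, 1, 0, 1, 1, 4, 4; Σd² = 12
ρ = 1 − 6·12/(7·48) = 1 − 72/336 = 0.786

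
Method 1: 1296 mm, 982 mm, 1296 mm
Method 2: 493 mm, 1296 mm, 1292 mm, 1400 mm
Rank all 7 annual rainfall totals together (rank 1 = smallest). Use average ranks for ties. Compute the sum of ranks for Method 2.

Sorted (ascending): 493, 982, 1292, 1296, 1296, 1296, 1400
The 3 values of 1296 occupy positions 4–6 → average rank 5.
Method 2 values → pooled ranks: 493→1, 1296→5, 1292→3, 1400→7
Rank sum = 1 + 5 + 3 + 7 = 16

16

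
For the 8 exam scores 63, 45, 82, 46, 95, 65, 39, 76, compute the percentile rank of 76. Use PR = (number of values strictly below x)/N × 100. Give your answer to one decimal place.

62.5

N = 8.
Strictly below 76: 5. Equal to 76: 1.
PR = 5/8 × 100 = 62.5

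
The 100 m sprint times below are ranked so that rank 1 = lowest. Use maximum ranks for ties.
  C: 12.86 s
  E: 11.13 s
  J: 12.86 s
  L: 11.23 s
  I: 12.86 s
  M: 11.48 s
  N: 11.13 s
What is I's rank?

Sorted (ascending): 11.13, 11.13, 11.23, 11.48, 12.86, 12.86, 12.86
The 2 values of 11.13 occupy positions 1–2 → each gets rank 2.
The 3 values of 12.86 occupy positions 5–7 → each gets rank 7.
I has value 12.86 s → rank 7.

7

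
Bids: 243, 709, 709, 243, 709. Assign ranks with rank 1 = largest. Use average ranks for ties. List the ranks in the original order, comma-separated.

4.5, 2, 2, 4.5, 2

Sorted (descending): 709, 709, 709, 243, 243
The 3 values of 709 occupy positions 1–3 → average rank 2.
The 2 values of 243 occupy positions 4–5 → average rank (4+5)/2 = 4.5.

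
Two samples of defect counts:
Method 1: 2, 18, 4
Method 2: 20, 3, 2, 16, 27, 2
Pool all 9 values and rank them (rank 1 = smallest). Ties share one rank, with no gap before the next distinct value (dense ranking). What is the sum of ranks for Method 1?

Sorted (ascending): 2, 2, 2, 3, 4, 16, 18, 20, 27
The 3 values of 2 share dense rank 1.
Remaining distinct values take the next consecutive integers.
Method 1 values → pooled ranks: 2→1, 18→5, 4→3
Rank sum = 1 + 5 + 3 = 9

9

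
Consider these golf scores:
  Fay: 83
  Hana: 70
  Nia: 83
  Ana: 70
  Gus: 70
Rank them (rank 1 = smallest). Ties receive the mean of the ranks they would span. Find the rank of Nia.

4.5

Sorted (ascending): 70, 70, 70, 83, 83
The 3 values of 70 occupy positions 1–3 → average rank 2.
The 2 values of 83 occupy positions 4–5 → average rank (4+5)/2 = 4.5.
Nia has value 83 → rank 4.5.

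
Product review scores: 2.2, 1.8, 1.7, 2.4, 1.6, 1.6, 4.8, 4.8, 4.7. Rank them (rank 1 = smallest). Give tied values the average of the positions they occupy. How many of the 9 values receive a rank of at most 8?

7

Sorted (ascending): 1.6, 1.6, 1.7, 1.8, 2.2, 2.4, 4.7, 4.8, 4.8
The 2 values of 1.6 occupy positions 1–2 → average rank (1+2)/2 = 1.5.
The 2 values of 4.8 occupy positions 8–9 → average rank (8+9)/2 = 8.5.
Ranks ≤ 8: {1.5, 1.5, 3, 4, 5, 6, 7} → 7 values.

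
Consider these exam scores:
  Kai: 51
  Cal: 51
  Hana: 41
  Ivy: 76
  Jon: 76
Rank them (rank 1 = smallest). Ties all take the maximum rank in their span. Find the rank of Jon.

Sorted (ascending): 41, 51, 51, 76, 76
The 2 values of 51 occupy positions 2–3 → each gets rank 3.
The 2 values of 76 occupy positions 4–5 → each gets rank 5.
Jon has value 76 → rank 5.

5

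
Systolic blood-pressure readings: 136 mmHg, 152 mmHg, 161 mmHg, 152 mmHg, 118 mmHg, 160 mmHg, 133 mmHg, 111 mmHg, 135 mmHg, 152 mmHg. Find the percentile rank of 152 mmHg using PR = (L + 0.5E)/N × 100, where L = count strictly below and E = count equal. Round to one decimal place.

N = 10.
Strictly below 152: 5. Equal to 152: 3.
PR = (5 + 0.5·3)/10 × 100 = 65.0

65.0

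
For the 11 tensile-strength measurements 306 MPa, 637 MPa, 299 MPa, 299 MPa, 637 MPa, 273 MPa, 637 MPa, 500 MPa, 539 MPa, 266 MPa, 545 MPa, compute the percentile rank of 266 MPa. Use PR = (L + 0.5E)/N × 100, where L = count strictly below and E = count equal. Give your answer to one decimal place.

N = 11.
Strictly below 266: 0. Equal to 266: 1.
PR = (0 + 0.5·1)/11 × 100 = 4.5

4.5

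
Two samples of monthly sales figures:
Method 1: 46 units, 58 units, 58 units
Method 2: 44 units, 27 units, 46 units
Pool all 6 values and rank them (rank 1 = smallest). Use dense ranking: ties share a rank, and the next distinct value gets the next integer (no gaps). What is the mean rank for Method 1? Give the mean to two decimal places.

Sorted (ascending): 27, 44, 46, 46, 58, 58
The 2 values of 46 share dense rank 3.
The 2 values of 58 share dense rank 4.
Remaining distinct values take the next consecutive integers.
Method 1 values → pooled ranks: 46→3, 58→4, 58→4
Mean rank = (3 + 4 + 4) / 3 = 3.67

3.67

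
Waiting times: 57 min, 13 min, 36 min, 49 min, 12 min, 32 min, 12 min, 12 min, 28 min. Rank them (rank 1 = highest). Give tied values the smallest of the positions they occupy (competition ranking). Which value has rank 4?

32

Sorted (descending): 57, 49, 36, 32, 28, 13, 12, 12, 12
The 3 values of 12 occupy positions 7–9 → each gets rank 7.
Rank 4 → value 32.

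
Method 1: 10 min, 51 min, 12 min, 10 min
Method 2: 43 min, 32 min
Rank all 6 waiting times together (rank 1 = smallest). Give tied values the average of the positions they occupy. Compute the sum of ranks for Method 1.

Sorted (ascending): 10, 10, 12, 32, 43, 51
The 2 values of 10 occupy positions 1–2 → average rank (1+2)/2 = 1.5.
Method 1 values → pooled ranks: 10→1.5, 51→6, 12→3, 10→1.5
Rank sum = 1.5 + 6 + 3 + 1.5 = 12

12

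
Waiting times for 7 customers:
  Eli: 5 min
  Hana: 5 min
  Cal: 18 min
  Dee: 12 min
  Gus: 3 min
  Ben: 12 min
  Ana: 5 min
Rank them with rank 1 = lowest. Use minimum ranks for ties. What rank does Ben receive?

Sorted (ascending): 3, 5, 5, 5, 12, 12, 18
The 3 values of 5 occupy positions 2–4 → each gets rank 2.
The 2 values of 12 occupy positions 5–6 → each gets rank 5.
Ben has value 12 min → rank 5.

5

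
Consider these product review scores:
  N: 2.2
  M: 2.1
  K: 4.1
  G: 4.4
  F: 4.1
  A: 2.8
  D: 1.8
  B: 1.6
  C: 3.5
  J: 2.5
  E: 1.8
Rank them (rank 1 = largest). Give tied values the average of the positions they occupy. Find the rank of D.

9.5

Sorted (descending): 4.4, 4.1, 4.1, 3.5, 2.8, 2.5, 2.2, 2.1, 1.8, 1.8, 1.6
The 2 values of 4.1 occupy positions 2–3 → average rank (2+3)/2 = 2.5.
The 2 values of 1.8 occupy positions 9–10 → average rank (9+10)/2 = 9.5.
D has value 1.8 → rank 9.5.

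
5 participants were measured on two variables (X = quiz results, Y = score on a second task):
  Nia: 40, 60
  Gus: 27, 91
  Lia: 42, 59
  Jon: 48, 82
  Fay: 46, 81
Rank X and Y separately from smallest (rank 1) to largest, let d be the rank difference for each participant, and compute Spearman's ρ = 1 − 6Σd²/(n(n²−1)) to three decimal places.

Ranks of variable 1: 2, 1, 3, 5, 4
Ranks of variable 2: 2, 5, 1, 4, 3
d = r₁ − r₂: 0, -4, 2, 1, 1
d²: 0, 16, 4, 1, 1; Σd² = 22
ρ = 1 − 6·22/(5·24) = 1 − 132/120 = -0.100

-0.100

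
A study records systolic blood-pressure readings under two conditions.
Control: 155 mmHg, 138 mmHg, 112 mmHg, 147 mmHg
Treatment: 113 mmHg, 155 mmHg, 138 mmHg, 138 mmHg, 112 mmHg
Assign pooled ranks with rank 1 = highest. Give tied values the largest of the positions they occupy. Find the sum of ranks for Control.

Sorted (descending): 155, 155, 147, 138, 138, 138, 113, 112, 112
The 2 values of 155 occupy positions 1–2 → each gets rank 2.
The 3 values of 138 occupy positions 4–6 → each gets rank 6.
The 2 values of 112 occupy positions 8–9 → each gets rank 9.
Control values → pooled ranks: 155→2, 138→6, 112→9, 147→3
Rank sum = 2 + 6 + 9 + 3 = 20

20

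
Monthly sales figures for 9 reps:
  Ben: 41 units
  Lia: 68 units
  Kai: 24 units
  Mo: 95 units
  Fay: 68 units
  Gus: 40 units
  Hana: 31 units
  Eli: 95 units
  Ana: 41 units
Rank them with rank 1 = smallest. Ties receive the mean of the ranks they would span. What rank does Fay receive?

6.5

Sorted (ascending): 24, 31, 40, 41, 41, 68, 68, 95, 95
The 2 values of 41 occupy positions 4–5 → average rank (4+5)/2 = 4.5.
The 2 values of 68 occupy positions 6–7 → average rank (6+7)/2 = 6.5.
The 2 values of 95 occupy positions 8–9 → average rank (8+9)/2 = 8.5.
Fay has value 68 units → rank 6.5.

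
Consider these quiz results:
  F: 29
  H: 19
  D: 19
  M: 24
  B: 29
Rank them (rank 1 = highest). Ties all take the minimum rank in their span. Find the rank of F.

1

Sorted (descending): 29, 29, 24, 19, 19
The 2 values of 29 occupy positions 1–2 → each gets rank 1.
The 2 values of 19 occupy positions 4–5 → each gets rank 4.
F has value 29 → rank 1.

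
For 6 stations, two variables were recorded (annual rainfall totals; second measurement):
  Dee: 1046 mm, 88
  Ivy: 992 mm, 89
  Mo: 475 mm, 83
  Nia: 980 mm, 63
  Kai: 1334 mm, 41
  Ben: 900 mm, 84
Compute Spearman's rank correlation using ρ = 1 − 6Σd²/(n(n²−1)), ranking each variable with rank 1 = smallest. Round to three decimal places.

-0.086

Ranks of variable 1: 5, 4, 1, 3, 6, 2
Ranks of variable 2: 5, 6, 3, 2, 1, 4
d = r₁ − r₂: 0, -2, -2, 1, 5, -2
d²: 0, 4, 4, 1, 25, 4; Σd² = 38
ρ = 1 − 6·38/(6·35) = 1 − 228/210 = -0.086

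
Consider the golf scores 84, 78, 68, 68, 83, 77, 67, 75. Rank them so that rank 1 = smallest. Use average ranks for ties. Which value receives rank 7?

83

Sorted (ascending): 67, 68, 68, 75, 77, 78, 83, 84
The 2 values of 68 occupy positions 2–3 → average rank (2+3)/2 = 2.5.
Rank 7 → value 83.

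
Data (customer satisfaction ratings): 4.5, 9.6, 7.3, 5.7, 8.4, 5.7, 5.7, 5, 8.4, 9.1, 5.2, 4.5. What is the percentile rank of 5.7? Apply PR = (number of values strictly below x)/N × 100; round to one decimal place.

N = 12.
Strictly below 5.7: 4. Equal to 5.7: 3.
PR = 4/12 × 100 = 33.3

33.3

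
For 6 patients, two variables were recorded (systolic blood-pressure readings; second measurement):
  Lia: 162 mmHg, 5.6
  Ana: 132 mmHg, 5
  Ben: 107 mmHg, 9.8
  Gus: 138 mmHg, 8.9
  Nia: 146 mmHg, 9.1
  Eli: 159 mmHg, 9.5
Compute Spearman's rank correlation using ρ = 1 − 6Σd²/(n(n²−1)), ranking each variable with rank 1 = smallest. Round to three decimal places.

-0.200

Ranks of variable 1: 6, 2, 1, 3, 4, 5
Ranks of variable 2: 2, 1, 6, 3, 4, 5
d = r₁ − r₂: 4, 1, -5, 0, 0, 0
d²: 16, 1, 25, 0, 0, 0; Σd² = 42
ρ = 1 − 6·42/(6·35) = 1 − 252/210 = -0.200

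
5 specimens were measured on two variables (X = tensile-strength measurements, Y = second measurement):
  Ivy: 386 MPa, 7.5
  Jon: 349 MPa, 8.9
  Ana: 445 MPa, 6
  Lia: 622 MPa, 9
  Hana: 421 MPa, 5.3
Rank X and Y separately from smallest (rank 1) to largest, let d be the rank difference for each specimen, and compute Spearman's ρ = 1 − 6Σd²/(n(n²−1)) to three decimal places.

Ranks of variable 1: 2, 1, 4, 5, 3
Ranks of variable 2: 3, 4, 2, 5, 1
d = r₁ − r₂: -1, -3, 2, 0, 2
d²: 1, 9, 4, 0, 4; Σd² = 18
ρ = 1 − 6·18/(5·24) = 1 − 108/120 = 0.100

0.100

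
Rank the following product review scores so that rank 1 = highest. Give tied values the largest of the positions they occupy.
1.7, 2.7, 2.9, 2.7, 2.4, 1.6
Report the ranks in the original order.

Sorted (descending): 2.9, 2.7, 2.7, 2.4, 1.7, 1.6
The 2 values of 2.7 occupy positions 2–3 → each gets rank 3.

5, 3, 1, 3, 4, 6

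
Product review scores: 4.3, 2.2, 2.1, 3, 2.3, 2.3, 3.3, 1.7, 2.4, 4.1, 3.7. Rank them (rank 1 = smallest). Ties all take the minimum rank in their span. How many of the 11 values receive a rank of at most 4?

Sorted (ascending): 1.7, 2.1, 2.2, 2.3, 2.3, 2.4, 3, 3.3, 3.7, 4.1, 4.3
The 2 values of 2.3 occupy positions 4–5 → each gets rank 4.
Ranks ≤ 4: {1, 2, 3, 4, 4} → 5 values.

5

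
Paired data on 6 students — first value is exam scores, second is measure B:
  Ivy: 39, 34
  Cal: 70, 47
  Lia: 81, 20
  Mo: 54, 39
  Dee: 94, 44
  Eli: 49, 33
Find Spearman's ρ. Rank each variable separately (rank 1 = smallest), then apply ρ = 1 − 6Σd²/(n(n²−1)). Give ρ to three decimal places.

Ranks of variable 1: 1, 4, 5, 3, 6, 2
Ranks of variable 2: 3, 6, 1, 4, 5, 2
d = r₁ − r₂: -2, -2, 4, -1, 1, 0
d²: 4, 4, 16, 1, 1, 0; Σd² = 26
ρ = 1 − 6·26/(6·35) = 1 − 156/210 = 0.257

0.257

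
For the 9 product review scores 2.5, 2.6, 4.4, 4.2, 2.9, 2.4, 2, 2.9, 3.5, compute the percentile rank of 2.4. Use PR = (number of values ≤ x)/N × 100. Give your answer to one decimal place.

N = 9.
Strictly below 2.4: 1. Equal to 2.4: 1.
PR = 2/9 × 100 = 22.2

22.2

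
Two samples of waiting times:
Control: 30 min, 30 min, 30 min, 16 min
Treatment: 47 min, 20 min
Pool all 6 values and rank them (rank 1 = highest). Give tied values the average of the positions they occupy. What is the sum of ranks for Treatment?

6

Sorted (descending): 47, 30, 30, 30, 20, 16
The 3 values of 30 occupy positions 2–4 → average rank 3.
Treatment values → pooled ranks: 47→1, 20→5
Rank sum = 1 + 5 = 6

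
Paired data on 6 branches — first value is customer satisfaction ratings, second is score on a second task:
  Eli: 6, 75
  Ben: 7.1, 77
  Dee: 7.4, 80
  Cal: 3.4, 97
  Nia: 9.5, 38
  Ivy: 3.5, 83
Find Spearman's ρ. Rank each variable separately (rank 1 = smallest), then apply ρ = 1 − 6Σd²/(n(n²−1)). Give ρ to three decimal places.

Ranks of variable 1: 3, 4, 5, 1, 6, 2
Ranks of variable 2: 2, 3, 4, 6, 1, 5
d = r₁ − r₂: 1, 1, 1, -5, 5, -3
d²: 1, 1, 1, 25, 25, 9; Σd² = 62
ρ = 1 − 6·62/(6·35) = 1 − 372/210 = -0.771

-0.771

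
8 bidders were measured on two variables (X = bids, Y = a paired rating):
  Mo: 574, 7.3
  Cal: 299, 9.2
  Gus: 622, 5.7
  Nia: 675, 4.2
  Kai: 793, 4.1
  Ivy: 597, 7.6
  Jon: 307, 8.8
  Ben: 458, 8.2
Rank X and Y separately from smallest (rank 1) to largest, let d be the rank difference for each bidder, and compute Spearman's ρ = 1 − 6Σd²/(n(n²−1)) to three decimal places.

Ranks of variable 1: 4, 1, 6, 7, 8, 5, 2, 3
Ranks of variable 2: 4, 8, 3, 2, 1, 5, 7, 6
d = r₁ − r₂: 0, -7, 3, 5, 7, 0, -5, -3
d²: 0, 49, 9, 25, 49, 0, 25, 9; Σd² = 166
ρ = 1 − 6·166/(8·63) = 1 − 996/504 = -0.976

-0.976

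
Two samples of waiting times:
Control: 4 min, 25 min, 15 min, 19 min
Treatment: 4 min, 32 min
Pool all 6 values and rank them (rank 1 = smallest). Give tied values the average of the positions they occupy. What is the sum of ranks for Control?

Sorted (ascending): 4, 4, 15, 19, 25, 32
The 2 values of 4 occupy positions 1–2 → average rank (1+2)/2 = 1.5.
Control values → pooled ranks: 4→1.5, 25→5, 15→3, 19→4
Rank sum = 1.5 + 5 + 3 + 4 = 13.5

13.5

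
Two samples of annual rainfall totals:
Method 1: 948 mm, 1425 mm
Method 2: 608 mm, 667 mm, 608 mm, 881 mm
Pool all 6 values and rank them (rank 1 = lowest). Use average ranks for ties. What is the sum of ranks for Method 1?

11

Sorted (ascending): 608, 608, 667, 881, 948, 1425
The 2 values of 608 occupy positions 1–2 → average rank (1+2)/2 = 1.5.
Method 1 values → pooled ranks: 948→5, 1425→6
Rank sum = 5 + 6 = 11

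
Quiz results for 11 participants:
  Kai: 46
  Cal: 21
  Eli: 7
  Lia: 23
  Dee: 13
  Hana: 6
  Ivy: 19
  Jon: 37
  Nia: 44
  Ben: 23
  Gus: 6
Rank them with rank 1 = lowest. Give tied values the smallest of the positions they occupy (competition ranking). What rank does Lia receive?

Sorted (ascending): 6, 6, 7, 13, 19, 21, 23, 23, 37, 44, 46
The 2 values of 6 occupy positions 1–2 → each gets rank 1.
The 2 values of 23 occupy positions 7–8 → each gets rank 7.
Lia has value 23 → rank 7.

7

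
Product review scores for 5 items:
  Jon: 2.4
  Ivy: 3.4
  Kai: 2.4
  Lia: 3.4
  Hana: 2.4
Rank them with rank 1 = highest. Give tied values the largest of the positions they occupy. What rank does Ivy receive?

2

Sorted (descending): 3.4, 3.4, 2.4, 2.4, 2.4
The 2 values of 3.4 occupy positions 1–2 → each gets rank 2.
The 3 values of 2.4 occupy positions 3–5 → each gets rank 5.
Ivy has value 3.4 → rank 2.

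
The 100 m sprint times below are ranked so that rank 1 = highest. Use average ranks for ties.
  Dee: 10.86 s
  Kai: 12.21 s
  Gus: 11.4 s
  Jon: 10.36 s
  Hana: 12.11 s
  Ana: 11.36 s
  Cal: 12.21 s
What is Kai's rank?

Sorted (descending): 12.21, 12.21, 12.11, 11.4, 11.36, 10.86, 10.36
The 2 values of 12.21 occupy positions 1–2 → average rank (1+2)/2 = 1.5.
Kai has value 12.21 s → rank 1.5.

1.5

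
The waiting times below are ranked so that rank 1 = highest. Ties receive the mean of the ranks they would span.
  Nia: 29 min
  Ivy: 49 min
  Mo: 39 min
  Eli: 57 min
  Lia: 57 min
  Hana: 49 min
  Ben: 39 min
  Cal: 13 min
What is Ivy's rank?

Sorted (descending): 57, 57, 49, 49, 39, 39, 29, 13
The 2 values of 57 occupy positions 1–2 → average rank (1+2)/2 = 1.5.
The 2 values of 49 occupy positions 3–4 → average rank (3+4)/2 = 3.5.
The 2 values of 39 occupy positions 5–6 → average rank (5+6)/2 = 5.5.
Ivy has value 49 min → rank 3.5.

3.5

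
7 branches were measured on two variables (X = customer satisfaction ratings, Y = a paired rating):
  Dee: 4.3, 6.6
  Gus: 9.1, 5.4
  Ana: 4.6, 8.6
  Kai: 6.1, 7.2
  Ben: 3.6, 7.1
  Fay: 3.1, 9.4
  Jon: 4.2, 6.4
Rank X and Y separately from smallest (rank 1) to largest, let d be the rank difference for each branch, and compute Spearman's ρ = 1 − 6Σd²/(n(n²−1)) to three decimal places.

-0.429

Ranks of variable 1: 4, 7, 5, 6, 2, 1, 3
Ranks of variable 2: 3, 1, 6, 5, 4, 7, 2
d = r₁ − r₂: 1, 6, -1, 1, -2, -6, 1
d²: 1, 36, 1, 1, 4, 36, 1; Σd² = 80
ρ = 1 − 6·80/(7·48) = 1 − 480/336 = -0.429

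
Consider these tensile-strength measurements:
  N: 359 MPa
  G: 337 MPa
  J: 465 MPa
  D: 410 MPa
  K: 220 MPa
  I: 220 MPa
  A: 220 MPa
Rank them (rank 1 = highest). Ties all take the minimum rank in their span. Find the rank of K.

Sorted (descending): 465, 410, 359, 337, 220, 220, 220
The 3 values of 220 occupy positions 5–7 → each gets rank 5.
K has value 220 MPa → rank 5.

5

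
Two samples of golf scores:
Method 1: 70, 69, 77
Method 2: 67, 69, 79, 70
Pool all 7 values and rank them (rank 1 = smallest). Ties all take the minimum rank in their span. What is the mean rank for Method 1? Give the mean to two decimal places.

4.00

Sorted (ascending): 67, 69, 69, 70, 70, 77, 79
The 2 values of 69 occupy positions 2–3 → each gets rank 2.
The 2 values of 70 occupy positions 4–5 → each gets rank 4.
Method 1 values → pooled ranks: 70→4, 69→2, 77→6
Mean rank = (4 + 2 + 6) / 3 = 4.00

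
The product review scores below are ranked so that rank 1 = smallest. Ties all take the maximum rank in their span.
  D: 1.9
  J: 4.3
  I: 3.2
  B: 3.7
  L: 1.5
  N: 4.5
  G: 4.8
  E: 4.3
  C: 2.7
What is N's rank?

Sorted (ascending): 1.5, 1.9, 2.7, 3.2, 3.7, 4.3, 4.3, 4.5, 4.8
The 2 values of 4.3 occupy positions 6–7 → each gets rank 7.
N has value 4.5 → rank 8.

8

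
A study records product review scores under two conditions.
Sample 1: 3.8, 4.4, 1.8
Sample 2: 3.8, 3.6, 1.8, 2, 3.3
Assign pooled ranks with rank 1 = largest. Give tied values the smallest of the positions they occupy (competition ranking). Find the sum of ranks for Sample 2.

24

Sorted (descending): 4.4, 3.8, 3.8, 3.6, 3.3, 2, 1.8, 1.8
The 2 values of 3.8 occupy positions 2–3 → each gets rank 2.
The 2 values of 1.8 occupy positions 7–8 → each gets rank 7.
Sample 2 values → pooled ranks: 3.8→2, 3.6→4, 1.8→7, 2→6, 3.3→5
Rank sum = 2 + 4 + 7 + 6 + 5 = 24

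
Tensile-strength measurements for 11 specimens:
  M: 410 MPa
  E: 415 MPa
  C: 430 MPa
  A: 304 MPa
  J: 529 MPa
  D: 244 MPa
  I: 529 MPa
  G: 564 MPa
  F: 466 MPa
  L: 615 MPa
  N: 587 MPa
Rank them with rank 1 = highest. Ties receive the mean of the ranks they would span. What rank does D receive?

11

Sorted (descending): 615, 587, 564, 529, 529, 466, 430, 415, 410, 304, 244
The 2 values of 529 occupy positions 4–5 → average rank (4+5)/2 = 4.5.
D has value 244 MPa → rank 11.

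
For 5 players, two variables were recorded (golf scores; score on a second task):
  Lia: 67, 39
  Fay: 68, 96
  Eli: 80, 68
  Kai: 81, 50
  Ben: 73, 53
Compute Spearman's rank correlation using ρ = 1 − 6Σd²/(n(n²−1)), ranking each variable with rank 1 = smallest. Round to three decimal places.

Ranks of variable 1: 1, 2, 4, 5, 3
Ranks of variable 2: 1, 5, 4, 2, 3
d = r₁ − r₂: 0, -3, 0, 3, 0
d²: 0, 9, 0, 9, 0; Σd² = 18
ρ = 1 − 6·18/(5·24) = 1 − 108/120 = 0.100

0.100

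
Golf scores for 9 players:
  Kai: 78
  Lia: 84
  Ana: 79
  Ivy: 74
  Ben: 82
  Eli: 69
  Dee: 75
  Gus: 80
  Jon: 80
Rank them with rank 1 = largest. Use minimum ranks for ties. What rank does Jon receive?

3

Sorted (descending): 84, 82, 80, 80, 79, 78, 75, 74, 69
The 2 values of 80 occupy positions 3–4 → each gets rank 3.
Jon has value 80 → rank 3.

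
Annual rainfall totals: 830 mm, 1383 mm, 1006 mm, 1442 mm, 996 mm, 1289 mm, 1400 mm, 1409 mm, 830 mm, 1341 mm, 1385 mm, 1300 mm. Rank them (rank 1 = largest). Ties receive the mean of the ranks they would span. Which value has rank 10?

Sorted (descending): 1442, 1409, 1400, 1385, 1383, 1341, 1300, 1289, 1006, 996, 830, 830
The 2 values of 830 occupy positions 11–12 → average rank (11+12)/2 = 11.5.
Rank 10 → value 996.

996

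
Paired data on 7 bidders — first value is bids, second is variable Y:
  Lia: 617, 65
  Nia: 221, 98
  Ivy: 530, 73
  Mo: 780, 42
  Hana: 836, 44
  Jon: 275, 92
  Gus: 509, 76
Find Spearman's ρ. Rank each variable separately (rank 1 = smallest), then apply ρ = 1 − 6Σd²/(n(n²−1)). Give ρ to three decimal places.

-0.964

Ranks of variable 1: 5, 1, 4, 6, 7, 2, 3
Ranks of variable 2: 3, 7, 4, 1, 2, 6, 5
d = r₁ − r₂: 2, -6, 0, 5, 5, -4, -2
d²: 4, 36, 0, 25, 25, 16, 4; Σd² = 110
ρ = 1 − 6·110/(7·48) = 1 − 660/336 = -0.964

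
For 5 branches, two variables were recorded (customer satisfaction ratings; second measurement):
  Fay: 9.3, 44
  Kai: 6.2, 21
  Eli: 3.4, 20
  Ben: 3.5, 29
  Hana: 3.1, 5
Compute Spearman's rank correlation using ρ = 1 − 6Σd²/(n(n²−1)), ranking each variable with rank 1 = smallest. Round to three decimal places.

Ranks of variable 1: 5, 4, 2, 3, 1
Ranks of variable 2: 5, 3, 2, 4, 1
d = r₁ − r₂: 0, 1, 0, -1, 0
d²: 0, 1, 0, 1, 0; Σd² = 2
ρ = 1 − 6·2/(5·24) = 1 − 12/120 = 0.900

0.900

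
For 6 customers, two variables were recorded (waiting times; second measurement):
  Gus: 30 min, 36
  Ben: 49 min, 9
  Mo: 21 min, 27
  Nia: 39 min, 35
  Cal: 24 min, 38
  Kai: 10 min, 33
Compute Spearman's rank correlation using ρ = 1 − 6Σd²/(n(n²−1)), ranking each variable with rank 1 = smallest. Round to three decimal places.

Ranks of variable 1: 4, 6, 2, 5, 3, 1
Ranks of variable 2: 5, 1, 2, 4, 6, 3
d = r₁ − r₂: -1, 5, 0, 1, -3, -2
d²: 1, 25, 0, 1, 9, 4; Σd² = 40
ρ = 1 − 6·40/(6·35) = 1 − 240/210 = -0.143

-0.143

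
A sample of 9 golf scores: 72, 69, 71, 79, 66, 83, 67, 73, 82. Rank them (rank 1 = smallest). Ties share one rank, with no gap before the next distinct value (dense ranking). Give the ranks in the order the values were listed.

5, 3, 4, 7, 1, 9, 2, 6, 8

Sorted (ascending): 66, 67, 69, 71, 72, 73, 79, 82, 83
No ties — each value takes its position as its rank.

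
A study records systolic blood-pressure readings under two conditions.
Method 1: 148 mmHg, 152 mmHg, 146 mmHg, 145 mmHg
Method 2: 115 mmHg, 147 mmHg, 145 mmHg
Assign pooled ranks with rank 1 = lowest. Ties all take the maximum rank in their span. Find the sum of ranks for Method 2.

9

Sorted (ascending): 115, 145, 145, 146, 147, 148, 152
The 2 values of 145 occupy positions 2–3 → each gets rank 3.
Method 2 values → pooled ranks: 115→1, 147→5, 145→3
Rank sum = 1 + 5 + 3 = 9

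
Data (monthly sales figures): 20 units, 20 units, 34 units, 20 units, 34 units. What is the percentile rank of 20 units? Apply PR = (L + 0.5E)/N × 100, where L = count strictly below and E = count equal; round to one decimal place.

30.0

N = 5.
Strictly below 20: 0. Equal to 20: 3.
PR = (0 + 0.5·3)/5 × 100 = 30.0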